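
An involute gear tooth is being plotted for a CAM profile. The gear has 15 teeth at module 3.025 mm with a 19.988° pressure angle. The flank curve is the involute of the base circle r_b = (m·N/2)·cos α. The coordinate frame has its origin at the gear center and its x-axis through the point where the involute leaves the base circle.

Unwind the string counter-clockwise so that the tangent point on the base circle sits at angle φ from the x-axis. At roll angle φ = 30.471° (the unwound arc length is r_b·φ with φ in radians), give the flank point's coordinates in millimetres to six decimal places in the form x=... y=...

pitch radius r_p = m·N/2 = 3.025·15/2 = 22.687500
base radius r_b = r_p·cos α = 22.687500·cos 19.988° = 21.320901
roll angle φ = 30.471° = 0.53181928 rad
x = r_b·(cos φ + φ·sin φ) = 21.320901·(0.86188594 + 0.53181928·0.50710219) = 24.126149
y = r_b·(sin φ − φ·cos φ) = 21.320901·(0.50710219 − 0.53181928·0.86188594) = 1.039066

x=24.126149 y=1.039066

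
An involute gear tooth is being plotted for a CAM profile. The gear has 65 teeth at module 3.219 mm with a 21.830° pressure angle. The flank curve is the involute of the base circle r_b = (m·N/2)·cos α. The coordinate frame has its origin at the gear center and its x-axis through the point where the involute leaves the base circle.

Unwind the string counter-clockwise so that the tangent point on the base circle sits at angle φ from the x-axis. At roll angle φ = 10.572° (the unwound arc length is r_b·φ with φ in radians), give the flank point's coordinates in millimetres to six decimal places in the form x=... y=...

x=98.754674 y=0.202671

pitch radius r_p = m·N/2 = 3.219·65/2 = 104.617500
base radius r_b = r_p·cos α = 104.617500·cos 21.830° = 97.115510
roll angle φ = 10.572° = 0.18451621 rad
x = r_b·(cos φ + φ·sin φ) = 97.115510·(0.98302513 + 0.18451621·0.18347098) = 98.754674
y = r_b·(sin φ − φ·cos φ) = 97.115510·(0.18347098 − 0.18451621·0.98302513) = 0.202671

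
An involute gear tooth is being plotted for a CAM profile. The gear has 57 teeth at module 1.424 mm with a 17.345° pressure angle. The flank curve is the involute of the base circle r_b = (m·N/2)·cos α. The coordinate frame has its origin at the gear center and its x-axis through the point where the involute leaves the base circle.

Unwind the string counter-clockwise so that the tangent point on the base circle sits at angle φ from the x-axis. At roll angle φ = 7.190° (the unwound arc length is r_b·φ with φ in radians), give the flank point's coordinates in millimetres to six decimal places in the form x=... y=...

x=39.042340 y=0.025477

pitch radius r_p = m·N/2 = 1.424·57/2 = 40.584000
base radius r_b = r_p·cos α = 40.584000·cos 17.345° = 38.738522
roll angle φ = 7.190° = 0.12548917 rad
x = r_b·(cos φ + φ·sin φ) = 38.738522·(0.99213656 + 0.12548917·0.12516007) = 39.042340
y = r_b·(sin φ − φ·cos φ) = 38.738522·(0.12516007 − 0.12548917·0.99213656) = 0.025477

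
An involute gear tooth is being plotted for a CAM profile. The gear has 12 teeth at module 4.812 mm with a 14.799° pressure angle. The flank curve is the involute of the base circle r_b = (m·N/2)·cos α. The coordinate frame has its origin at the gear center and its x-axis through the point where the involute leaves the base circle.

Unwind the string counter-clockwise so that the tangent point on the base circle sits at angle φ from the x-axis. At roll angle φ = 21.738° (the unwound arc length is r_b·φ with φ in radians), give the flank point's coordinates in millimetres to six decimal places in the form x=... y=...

x=29.851578 y=0.500877

pitch radius r_p = m·N/2 = 4.812·12/2 = 28.872000
base radius r_b = r_p·cos α = 28.872000·cos 14.799° = 27.914254
roll angle φ = 21.738° = 0.37939967 rad
x = r_b·(cos φ + φ·sin φ) = 27.914254·(0.92888714 + 0.37939967·0.37036290) = 29.851578
y = r_b·(sin φ − φ·cos φ) = 27.914254·(0.37036290 − 0.37939967·0.92888714) = 0.500877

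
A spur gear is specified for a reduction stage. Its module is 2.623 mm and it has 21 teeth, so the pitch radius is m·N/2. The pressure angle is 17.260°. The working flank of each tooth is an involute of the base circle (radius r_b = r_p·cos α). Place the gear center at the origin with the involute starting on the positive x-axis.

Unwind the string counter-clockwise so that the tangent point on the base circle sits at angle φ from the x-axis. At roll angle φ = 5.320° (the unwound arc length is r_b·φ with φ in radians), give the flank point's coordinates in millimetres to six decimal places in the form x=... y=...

x=26.414389 y=0.007012

pitch radius r_p = m·N/2 = 2.623·21/2 = 27.541500
base radius r_b = r_p·cos α = 27.541500·cos 17.260° = 26.301256
roll angle φ = 5.320° = 0.09285152 rad
x = r_b·(cos φ + φ·sin φ) = 26.301256·(0.99569239 + 0.09285152·0.09271816) = 26.414389
y = r_b·(sin φ − φ·cos φ) = 26.301256·(0.09271816 − 0.09285152·0.99569239) = 0.007012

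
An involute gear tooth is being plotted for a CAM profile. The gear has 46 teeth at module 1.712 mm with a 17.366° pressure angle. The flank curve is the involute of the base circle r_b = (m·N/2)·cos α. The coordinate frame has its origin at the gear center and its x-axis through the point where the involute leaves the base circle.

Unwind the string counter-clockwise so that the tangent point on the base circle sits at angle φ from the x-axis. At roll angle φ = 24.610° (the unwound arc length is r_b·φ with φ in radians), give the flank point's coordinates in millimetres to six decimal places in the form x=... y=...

x=40.889598 y=0.974501

pitch radius r_p = m·N/2 = 1.712·46/2 = 39.376000
base radius r_b = r_p·cos α = 39.376000·cos 17.366° = 37.581148
roll angle φ = 24.610° = 0.42952553 rad
x = r_b·(cos φ + φ·sin φ) = 37.581148·(0.90916344 + 0.42952553·0.41643948) = 40.889598
y = r_b·(sin φ − φ·cos φ) = 37.581148·(0.41643948 − 0.42952553·0.90916344) = 0.974501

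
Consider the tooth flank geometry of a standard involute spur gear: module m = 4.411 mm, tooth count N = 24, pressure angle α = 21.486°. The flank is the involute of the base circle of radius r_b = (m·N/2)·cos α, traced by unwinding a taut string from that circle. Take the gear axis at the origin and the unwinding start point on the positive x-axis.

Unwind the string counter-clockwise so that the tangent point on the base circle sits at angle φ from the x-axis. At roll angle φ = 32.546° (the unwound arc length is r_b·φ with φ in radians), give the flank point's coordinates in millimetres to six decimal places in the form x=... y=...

x=56.570186 y=2.913154

pitch radius r_p = m·N/2 = 4.411·24/2 = 52.932000
base radius r_b = r_p·cos α = 52.932000·cos 21.486° = 49.253601
roll angle φ = 32.546° = 0.56803486 rad
x = r_b·(cos φ + φ·sin φ) = 49.253601·(0.84295980 + 0.56803486·0.53797655) = 56.570186
y = r_b·(sin φ − φ·cos φ) = 49.253601·(0.53797655 − 0.56803486·0.84295980) = 2.913154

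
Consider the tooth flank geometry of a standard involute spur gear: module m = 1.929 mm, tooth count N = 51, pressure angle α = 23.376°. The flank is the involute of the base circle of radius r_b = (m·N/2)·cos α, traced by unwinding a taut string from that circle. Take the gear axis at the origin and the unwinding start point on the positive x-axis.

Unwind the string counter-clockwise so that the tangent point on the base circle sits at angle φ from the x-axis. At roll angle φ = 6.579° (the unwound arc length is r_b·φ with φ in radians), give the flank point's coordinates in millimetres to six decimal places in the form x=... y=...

pitch radius r_p = m·N/2 = 1.929·51/2 = 49.189500
base radius r_b = r_p·cos α = 49.189500·cos 23.376° = 45.152070
roll angle φ = 6.579° = 0.11482521 rad
x = r_b·(cos φ + φ·sin φ) = 45.152070·(0.99341483 + 0.11482521·0.11457305) = 45.448751
y = r_b·(sin φ − φ·cos φ) = 45.152070·(0.11457305 − 0.11482521·0.99341483) = 0.022756

x=45.448751 y=0.022756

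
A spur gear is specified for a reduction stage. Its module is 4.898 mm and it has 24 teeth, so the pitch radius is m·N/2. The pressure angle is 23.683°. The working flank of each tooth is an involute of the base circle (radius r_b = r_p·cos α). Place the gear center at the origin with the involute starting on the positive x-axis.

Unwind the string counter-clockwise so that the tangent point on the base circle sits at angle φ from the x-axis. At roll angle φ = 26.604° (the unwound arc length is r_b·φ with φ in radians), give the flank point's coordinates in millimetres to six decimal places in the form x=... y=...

pitch radius r_p = m·N/2 = 4.898·24/2 = 58.776000
base radius r_b = r_p·cos α = 58.776000·cos 23.683° = 53.825992
roll angle φ = 26.604° = 0.46432739 rad
x = r_b·(cos φ + φ·sin φ) = 53.825992·(0.89412298 + 0.46432739·0.44782151) = 59.319406
y = r_b·(sin φ − φ·cos φ) = 53.825992·(0.44782151 − 0.46432739·0.89412298) = 1.757726

x=59.319406 y=1.757726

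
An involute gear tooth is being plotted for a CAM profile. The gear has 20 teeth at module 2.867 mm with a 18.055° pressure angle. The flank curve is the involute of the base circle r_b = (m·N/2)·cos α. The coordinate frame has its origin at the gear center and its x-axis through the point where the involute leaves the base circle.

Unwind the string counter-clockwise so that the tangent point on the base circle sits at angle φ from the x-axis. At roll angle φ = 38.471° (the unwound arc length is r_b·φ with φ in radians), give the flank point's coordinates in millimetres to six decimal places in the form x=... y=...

x=32.727423 y=2.628464

pitch radius r_p = m·N/2 = 2.867·20/2 = 28.670000
base radius r_b = r_p·cos α = 28.670000·cos 18.055° = 27.258273
roll angle φ = 38.471° = 0.67144562 rad
x = r_b·(cos φ + φ·sin φ) = 27.258273·(0.78292314 + 0.67144562·0.62211844) = 32.727423
y = r_b·(sin φ − φ·cos φ) = 27.258273·(0.62211844 − 0.67144562·0.78292314) = 2.628464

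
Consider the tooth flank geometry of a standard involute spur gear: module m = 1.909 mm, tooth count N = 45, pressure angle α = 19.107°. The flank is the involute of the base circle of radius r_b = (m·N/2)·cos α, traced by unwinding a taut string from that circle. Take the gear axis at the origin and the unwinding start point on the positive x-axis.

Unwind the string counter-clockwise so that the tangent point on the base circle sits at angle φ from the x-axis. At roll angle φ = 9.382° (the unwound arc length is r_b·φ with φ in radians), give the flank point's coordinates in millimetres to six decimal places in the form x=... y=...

x=41.126678 y=0.059239

pitch radius r_p = m·N/2 = 1.909·45/2 = 42.952500
base radius r_b = r_p·cos α = 42.952500·cos 19.107° = 40.586201
roll angle φ = 9.382° = 0.16374679 rad
x = r_b·(cos φ + φ·sin φ) = 40.586201·(0.98662342 + 0.16374679·0.16301601) = 41.126678
y = r_b·(sin φ − φ·cos φ) = 40.586201·(0.16301601 − 0.16374679·0.98662342) = 0.059239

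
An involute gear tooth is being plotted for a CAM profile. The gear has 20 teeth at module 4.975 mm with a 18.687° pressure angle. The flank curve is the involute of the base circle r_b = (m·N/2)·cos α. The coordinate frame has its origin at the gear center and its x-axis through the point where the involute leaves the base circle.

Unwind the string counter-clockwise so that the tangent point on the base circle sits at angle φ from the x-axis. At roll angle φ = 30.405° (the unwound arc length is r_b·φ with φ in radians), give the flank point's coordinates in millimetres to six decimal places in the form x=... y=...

pitch radius r_p = m·N/2 = 4.975·20/2 = 49.750000
base radius r_b = r_p·cos α = 49.750000·cos 18.687° = 47.127329
roll angle φ = 30.405° = 0.53066736 rad
x = r_b·(cos φ + φ·sin φ) = 47.127329·(0.86246951 + 0.53066736·0.50610903) = 53.303132
y = r_b·(sin φ − φ·cos φ) = 47.127329·(0.50610903 − 0.53066736·0.86246951) = 2.282123

x=53.303132 y=2.282123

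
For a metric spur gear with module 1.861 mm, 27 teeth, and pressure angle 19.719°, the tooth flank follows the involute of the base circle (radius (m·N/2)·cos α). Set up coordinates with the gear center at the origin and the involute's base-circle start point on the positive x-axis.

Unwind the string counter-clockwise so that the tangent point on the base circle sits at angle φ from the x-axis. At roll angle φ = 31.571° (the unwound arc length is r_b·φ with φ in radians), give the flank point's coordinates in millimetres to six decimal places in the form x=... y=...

x=26.972611 y=1.279285

pitch radius r_p = m·N/2 = 1.861·27/2 = 25.123500
base radius r_b = r_p·cos α = 25.123500·cos 19.719° = 23.650226
roll angle φ = 31.571° = 0.55101790 rad
x = r_b·(cos φ + φ·sin φ) = 23.650226·(0.85199204 + 0.55101790·0.52355474) = 26.972611
y = r_b·(sin φ − φ·cos φ) = 23.650226·(0.52355474 − 0.55101790·0.85199204) = 1.279285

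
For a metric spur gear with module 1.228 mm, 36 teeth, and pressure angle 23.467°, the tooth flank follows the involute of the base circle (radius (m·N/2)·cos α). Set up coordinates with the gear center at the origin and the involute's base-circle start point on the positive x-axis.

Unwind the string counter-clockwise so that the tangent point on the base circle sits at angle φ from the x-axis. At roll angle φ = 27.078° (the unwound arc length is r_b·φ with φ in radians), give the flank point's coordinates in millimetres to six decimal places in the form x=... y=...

pitch radius r_p = m·N/2 = 1.228·36/2 = 22.104000
base radius r_b = r_p·cos α = 22.104000·cos 23.467° = 20.275769
roll angle φ = 27.078° = 0.47260025 rad
x = r_b·(cos φ + φ·sin φ) = 20.275769·(0.89038766 + 0.47260025·0.45520306) = 22.415202
y = r_b·(sin φ − φ·cos φ) = 20.275769·(0.45520306 − 0.47260025·0.89038766) = 0.697600

x=22.415202 y=0.697600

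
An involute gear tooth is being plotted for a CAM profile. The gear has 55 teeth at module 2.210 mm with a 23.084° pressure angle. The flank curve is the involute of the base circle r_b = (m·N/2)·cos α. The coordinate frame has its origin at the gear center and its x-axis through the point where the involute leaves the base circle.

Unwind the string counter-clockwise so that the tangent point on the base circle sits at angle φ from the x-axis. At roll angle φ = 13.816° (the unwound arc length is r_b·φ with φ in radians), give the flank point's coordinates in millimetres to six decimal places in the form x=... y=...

pitch radius r_p = m·N/2 = 2.210·55/2 = 60.775000
base radius r_b = r_p·cos α = 60.775000·cos 23.084° = 55.908808
roll angle φ = 13.816° = 0.24113469 rad
x = r_b·(cos φ + φ·sin φ) = 55.908808·(0.97106763 + 0.24113469·0.23880464) = 57.510691
y = r_b·(sin φ − φ·cos φ) = 55.908808·(0.23880464 − 0.24113469·0.97106763) = 0.259783

x=57.510691 y=0.259783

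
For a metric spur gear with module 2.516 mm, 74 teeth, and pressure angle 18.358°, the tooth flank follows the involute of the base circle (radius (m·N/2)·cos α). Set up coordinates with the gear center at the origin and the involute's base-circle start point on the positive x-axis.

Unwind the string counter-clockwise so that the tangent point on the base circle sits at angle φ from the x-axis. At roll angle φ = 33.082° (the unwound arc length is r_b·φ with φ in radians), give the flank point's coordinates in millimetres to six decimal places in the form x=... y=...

pitch radius r_p = m·N/2 = 2.516·74/2 = 93.092000
base radius r_b = r_p·cos α = 93.092000·cos 18.358° = 88.354282
roll angle φ = 33.082° = 0.57738982 rad
x = r_b·(cos φ + φ·sin φ) = 88.354282·(0.83789024 + 0.57738982·0.54583876) = 101.877080
y = r_b·(sin φ − φ·cos φ) = 88.354282·(0.54583876 − 0.57738982·0.83789024) = 5.482336

x=101.877080 y=5.482336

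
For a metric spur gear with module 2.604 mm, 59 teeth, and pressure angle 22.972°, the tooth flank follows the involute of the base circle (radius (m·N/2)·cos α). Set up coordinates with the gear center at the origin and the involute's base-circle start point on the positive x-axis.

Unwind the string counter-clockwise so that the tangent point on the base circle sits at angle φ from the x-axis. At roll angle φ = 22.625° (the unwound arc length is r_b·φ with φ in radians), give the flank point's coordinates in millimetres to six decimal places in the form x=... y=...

x=76.027080 y=1.429120

pitch radius r_p = m·N/2 = 2.604·59/2 = 76.818000
base radius r_b = r_p·cos α = 76.818000·cos 22.972° = 70.726002
roll angle φ = 22.625° = 0.39488074 rad
x = r_b·(cos φ + φ·sin φ) = 70.726002·(0.92304245 + 0.39488074·0.38469811) = 76.027080
y = r_b·(sin φ − φ·cos φ) = 70.726002·(0.38469811 − 0.39488074·0.92304245) = 1.429120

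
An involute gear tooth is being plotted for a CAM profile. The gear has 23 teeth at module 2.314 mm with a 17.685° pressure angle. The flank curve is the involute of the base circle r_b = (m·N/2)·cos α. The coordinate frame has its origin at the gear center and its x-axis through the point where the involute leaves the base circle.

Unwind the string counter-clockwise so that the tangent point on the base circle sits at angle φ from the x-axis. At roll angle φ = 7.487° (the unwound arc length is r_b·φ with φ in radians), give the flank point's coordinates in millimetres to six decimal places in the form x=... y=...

pitch radius r_p = m·N/2 = 2.314·23/2 = 26.611000
base radius r_b = r_p·cos α = 26.611000·cos 17.685° = 25.353392
roll angle φ = 7.487° = 0.13067280 rad
x = r_b·(cos φ + φ·sin φ) = 25.353392·(0.99147445 + 0.13067280·0.13030124) = 25.568928
y = r_b·(sin φ − φ·cos φ) = 25.353392·(0.13030124 − 0.13067280·0.99147445) = 0.018825

x=25.568928 y=0.018825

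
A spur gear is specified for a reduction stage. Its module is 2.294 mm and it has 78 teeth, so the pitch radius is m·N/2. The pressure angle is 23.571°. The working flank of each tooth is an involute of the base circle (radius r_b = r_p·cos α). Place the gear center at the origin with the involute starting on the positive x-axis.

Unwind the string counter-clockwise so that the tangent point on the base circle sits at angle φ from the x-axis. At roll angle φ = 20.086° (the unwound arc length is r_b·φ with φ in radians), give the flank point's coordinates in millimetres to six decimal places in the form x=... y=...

pitch radius r_p = m·N/2 = 2.294·78/2 = 89.466000
base radius r_b = r_p·cos α = 89.466000·cos 23.571° = 82.001426
roll angle φ = 20.086° = 0.35056683 rad
x = r_b·(cos φ + φ·sin φ) = 82.001426·(0.93917820 + 0.35056683·0.34343022) = 86.886534
y = r_b·(sin φ − φ·cos φ) = 82.001426·(0.34343022 − 0.35056683·0.93917820) = 1.163231

x=86.886534 y=1.163231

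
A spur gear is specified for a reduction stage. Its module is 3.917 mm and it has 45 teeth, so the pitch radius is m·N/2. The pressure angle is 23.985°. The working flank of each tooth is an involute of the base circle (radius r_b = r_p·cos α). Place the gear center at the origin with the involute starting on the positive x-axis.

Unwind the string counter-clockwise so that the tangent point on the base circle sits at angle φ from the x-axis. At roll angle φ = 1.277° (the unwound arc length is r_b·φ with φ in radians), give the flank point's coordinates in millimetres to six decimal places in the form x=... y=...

x=80.542424 y=0.000297

pitch radius r_p = m·N/2 = 3.917·45/2 = 88.132500
base radius r_b = r_p·cos α = 88.132500·cos 23.985° = 80.522427
roll angle φ = 1.277° = 0.02228785 rad
x = r_b·(cos φ + φ·sin φ) = 80.522427·(0.99975164 + 0.02228785·0.02228601) = 80.542424
y = r_b·(sin φ − φ·cos φ) = 80.522427·(0.02228601 − 0.02228785·0.99975164) = 0.000297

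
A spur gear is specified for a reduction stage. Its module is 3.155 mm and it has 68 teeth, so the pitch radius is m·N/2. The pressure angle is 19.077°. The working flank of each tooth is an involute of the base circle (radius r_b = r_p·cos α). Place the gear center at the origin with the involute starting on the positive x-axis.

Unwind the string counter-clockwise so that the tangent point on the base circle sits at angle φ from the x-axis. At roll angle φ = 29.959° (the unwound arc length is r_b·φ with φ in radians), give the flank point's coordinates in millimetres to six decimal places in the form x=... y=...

x=114.304590 y=4.700229

pitch radius r_p = m·N/2 = 3.155·68/2 = 107.270000
base radius r_b = r_p·cos α = 107.270000·cos 19.077° = 101.378752
roll angle φ = 29.959° = 0.52288319 rad
x = r_b·(cos φ + φ·sin φ) = 101.378752·(0.86638297 + 0.52288319·0.49938016) = 114.304590
y = r_b·(sin φ − φ·cos φ) = 101.378752·(0.49938016 − 0.52288319·0.86638297) = 4.700229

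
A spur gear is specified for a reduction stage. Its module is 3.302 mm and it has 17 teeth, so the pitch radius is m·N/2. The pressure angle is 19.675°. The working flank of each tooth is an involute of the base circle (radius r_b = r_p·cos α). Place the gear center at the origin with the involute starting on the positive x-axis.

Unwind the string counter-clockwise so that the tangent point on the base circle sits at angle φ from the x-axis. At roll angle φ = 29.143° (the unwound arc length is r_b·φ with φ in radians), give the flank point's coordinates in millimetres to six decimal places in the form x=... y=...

pitch radius r_p = m·N/2 = 3.302·17/2 = 28.067000
base radius r_b = r_p·cos α = 28.067000·cos 19.675° = 26.428380
roll angle φ = 29.143° = 0.50864130 rad
x = r_b·(cos φ + φ·sin φ) = 26.428380·(0.87340699 + 0.50864130·0.48699100) = 29.629140
y = r_b·(sin φ − φ·cos φ) = 26.428380·(0.48699100 − 0.50864130·0.87340699) = 1.129552

x=29.629140 y=1.129552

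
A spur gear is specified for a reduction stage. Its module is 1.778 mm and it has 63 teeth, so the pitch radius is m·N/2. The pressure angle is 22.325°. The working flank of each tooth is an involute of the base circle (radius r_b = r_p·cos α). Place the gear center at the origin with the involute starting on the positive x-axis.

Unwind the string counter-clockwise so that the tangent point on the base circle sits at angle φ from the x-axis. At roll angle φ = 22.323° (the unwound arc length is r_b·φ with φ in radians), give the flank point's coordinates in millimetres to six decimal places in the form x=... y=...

x=55.593165 y=1.005927

pitch radius r_p = m·N/2 = 1.778·63/2 = 56.007000
base radius r_b = r_p·cos α = 56.007000·cos 22.325° = 51.808943
roll angle φ = 22.323° = 0.38960985 rad
x = r_b·(cos φ + φ·sin φ) = 51.808943·(0.92505732 + 0.38960985·0.37982753) = 55.593165
y = r_b·(sin φ − φ·cos φ) = 51.808943·(0.37982753 − 0.38960985·0.92505732) = 1.005927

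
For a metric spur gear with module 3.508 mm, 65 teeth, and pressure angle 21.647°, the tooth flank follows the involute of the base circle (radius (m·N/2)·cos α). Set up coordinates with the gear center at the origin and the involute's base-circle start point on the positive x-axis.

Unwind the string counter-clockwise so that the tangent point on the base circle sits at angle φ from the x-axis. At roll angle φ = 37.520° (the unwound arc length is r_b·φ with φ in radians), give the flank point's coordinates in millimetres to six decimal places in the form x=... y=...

pitch radius r_p = m·N/2 = 3.508·65/2 = 114.010000
base radius r_b = r_p·cos α = 114.010000·cos 21.647° = 105.969353
roll angle φ = 37.520° = 0.65484754 rad
x = r_b·(cos φ + φ·sin φ) = 105.969353·(0.79314079 + 0.65484754·0.60903832) = 126.312082
y = r_b·(sin φ − φ·cos φ) = 105.969353·(0.60903832 − 0.65484754·0.79314079) = 9.500368

x=126.312082 y=9.500368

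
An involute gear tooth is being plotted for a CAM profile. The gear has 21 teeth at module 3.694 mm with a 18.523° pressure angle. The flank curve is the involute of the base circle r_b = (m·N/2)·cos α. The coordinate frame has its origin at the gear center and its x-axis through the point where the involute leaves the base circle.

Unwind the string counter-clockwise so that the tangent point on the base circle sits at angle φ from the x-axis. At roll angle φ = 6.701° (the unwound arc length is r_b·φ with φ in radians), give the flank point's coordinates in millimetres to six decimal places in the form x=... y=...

pitch radius r_p = m·N/2 = 3.694·21/2 = 38.787000
base radius r_b = r_p·cos α = 38.787000·cos 18.523° = 36.777686
roll angle φ = 6.701° = 0.11695451 rad
x = r_b·(cos φ + φ·sin φ) = 36.777686·(0.99316861 + 0.11695451·0.11668807) = 37.028356
y = r_b·(sin φ − φ·cos φ) = 36.777686·(0.11668807 − 0.11695451·0.99316861) = 0.019585

x=37.028356 y=0.019585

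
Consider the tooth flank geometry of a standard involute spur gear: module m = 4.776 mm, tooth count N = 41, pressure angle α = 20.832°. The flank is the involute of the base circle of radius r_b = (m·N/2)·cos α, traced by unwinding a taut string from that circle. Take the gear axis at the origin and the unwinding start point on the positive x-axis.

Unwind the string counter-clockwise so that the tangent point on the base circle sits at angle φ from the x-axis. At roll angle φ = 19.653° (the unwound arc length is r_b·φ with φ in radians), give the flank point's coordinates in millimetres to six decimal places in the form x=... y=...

x=96.733353 y=1.216566

pitch radius r_p = m·N/2 = 4.776·41/2 = 97.908000
base radius r_b = r_p·cos α = 97.908000·cos 20.832° = 91.507480
roll angle φ = 19.653° = 0.34300956 rad
x = r_b·(cos φ + φ·sin φ) = 91.507480·(0.94174675 + 0.34300956·0.33632285) = 96.733353
y = r_b·(sin φ − φ·cos φ) = 91.507480·(0.33632285 − 0.34300956·0.94174675) = 1.216566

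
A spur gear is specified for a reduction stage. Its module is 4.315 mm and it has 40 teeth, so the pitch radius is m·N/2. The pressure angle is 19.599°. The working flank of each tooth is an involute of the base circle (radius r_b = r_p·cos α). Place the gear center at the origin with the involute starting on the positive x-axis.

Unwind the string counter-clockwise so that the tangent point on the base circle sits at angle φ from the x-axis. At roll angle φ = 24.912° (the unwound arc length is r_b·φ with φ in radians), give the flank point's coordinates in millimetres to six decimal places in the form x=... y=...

pitch radius r_p = m·N/2 = 4.315·40/2 = 86.300000
base radius r_b = r_p·cos α = 86.300000·cos 19.599° = 81.300063
roll angle φ = 24.912° = 0.43479642 rad
x = r_b·(cos φ + φ·sin φ) = 81.300063·(0.90695581 + 0.43479642·0.42122577) = 88.625465
y = r_b·(sin φ − φ·cos φ) = 81.300063·(0.42122577 − 0.43479642·0.90695581) = 2.185722

x=88.625465 y=2.185722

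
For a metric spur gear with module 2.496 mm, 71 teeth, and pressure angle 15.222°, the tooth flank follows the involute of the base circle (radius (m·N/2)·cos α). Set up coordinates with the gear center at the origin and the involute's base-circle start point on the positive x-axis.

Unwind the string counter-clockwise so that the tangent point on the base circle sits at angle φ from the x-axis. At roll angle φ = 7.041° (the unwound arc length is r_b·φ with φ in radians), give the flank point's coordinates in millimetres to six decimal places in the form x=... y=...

x=86.142408 y=0.052810

pitch radius r_p = m·N/2 = 2.496·71/2 = 88.608000
base radius r_b = r_p·cos α = 88.608000·cos 15.222° = 85.499255
roll angle φ = 7.041° = 0.12288863 rad
x = r_b·(cos φ + φ·sin φ) = 85.499255·(0.99245869 + 0.12288863·0.12257956) = 86.142408
y = r_b·(sin φ − φ·cos φ) = 85.499255·(0.12257956 − 0.12288863·0.99245869) = 0.052810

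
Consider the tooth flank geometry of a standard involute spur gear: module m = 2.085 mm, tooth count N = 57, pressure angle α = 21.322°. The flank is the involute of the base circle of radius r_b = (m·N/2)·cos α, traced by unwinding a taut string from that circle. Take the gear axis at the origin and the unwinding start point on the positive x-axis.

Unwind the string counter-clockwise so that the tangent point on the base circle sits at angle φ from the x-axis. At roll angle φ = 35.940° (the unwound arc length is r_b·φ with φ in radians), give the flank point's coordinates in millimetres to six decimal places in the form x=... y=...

pitch radius r_p = m·N/2 = 2.085·57/2 = 59.422500
base radius r_b = r_p·cos α = 59.422500·cos 21.322° = 55.355130
roll angle φ = 35.940° = 0.62727133 rad
x = r_b·(cos φ + φ·sin φ) = 55.355130·(0.80963208 + 0.62727133·0.58693773) = 65.197343
y = r_b·(sin φ − φ·cos φ) = 55.355130·(0.58693773 − 0.62727133·0.80963208) = 4.377414

x=65.197343 y=4.377414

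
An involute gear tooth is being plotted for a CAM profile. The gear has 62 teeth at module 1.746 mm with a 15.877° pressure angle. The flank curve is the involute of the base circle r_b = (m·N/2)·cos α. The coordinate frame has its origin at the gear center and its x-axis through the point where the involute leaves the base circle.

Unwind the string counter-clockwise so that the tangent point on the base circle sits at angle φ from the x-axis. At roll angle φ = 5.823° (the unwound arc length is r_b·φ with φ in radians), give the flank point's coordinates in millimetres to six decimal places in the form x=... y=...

pitch radius r_p = m·N/2 = 1.746·62/2 = 54.126000
base radius r_b = r_p·cos α = 54.126000·cos 15.877° = 52.061158
roll angle φ = 5.823° = 0.10163052 rad
x = r_b·(cos φ + φ·sin φ) = 52.061158·(0.99484006 + 0.10163052·0.10145566) = 52.329328
y = r_b·(sin φ − φ·cos φ) = 52.061158·(0.10145566 − 0.10163052·0.99484006) = 0.018198

x=52.329328 y=0.018198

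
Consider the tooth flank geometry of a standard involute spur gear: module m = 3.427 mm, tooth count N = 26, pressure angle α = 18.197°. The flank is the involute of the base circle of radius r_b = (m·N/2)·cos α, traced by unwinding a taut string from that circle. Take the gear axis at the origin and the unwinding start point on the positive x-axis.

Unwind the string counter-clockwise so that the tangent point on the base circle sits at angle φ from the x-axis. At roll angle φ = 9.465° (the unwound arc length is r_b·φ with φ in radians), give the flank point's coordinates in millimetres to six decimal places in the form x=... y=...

x=42.896486 y=0.063425

pitch radius r_p = m·N/2 = 3.427·26/2 = 44.551000
base radius r_b = r_p·cos α = 44.551000·cos 18.197° = 42.322933
roll angle φ = 9.465° = 0.16519541 rad
x = r_b·(cos φ + φ·sin φ) = 42.322933·(0.98638624 + 0.16519541·0.16444509) = 42.896486
y = r_b·(sin φ − φ·cos φ) = 42.322933·(0.16444509 − 0.16519541·0.98638624) = 0.063425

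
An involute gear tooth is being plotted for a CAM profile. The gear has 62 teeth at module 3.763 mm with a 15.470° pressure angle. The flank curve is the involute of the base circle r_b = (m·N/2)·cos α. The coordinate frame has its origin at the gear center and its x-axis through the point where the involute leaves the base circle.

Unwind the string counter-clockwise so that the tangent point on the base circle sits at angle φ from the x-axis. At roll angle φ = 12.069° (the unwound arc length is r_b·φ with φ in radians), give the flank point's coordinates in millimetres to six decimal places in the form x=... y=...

x=114.893322 y=0.348711

pitch radius r_p = m·N/2 = 3.763·62/2 = 116.653000
base radius r_b = r_p·cos α = 116.653000·cos 15.470° = 112.426691
roll angle φ = 12.069° = 0.21064379 rad
x = r_b·(cos φ + φ·sin φ) = 112.426691·(0.97789651 + 0.21064379·0.20908950) = 114.893322
y = r_b·(sin φ − φ·cos φ) = 112.426691·(0.20908950 − 0.21064379·0.97789651) = 0.348711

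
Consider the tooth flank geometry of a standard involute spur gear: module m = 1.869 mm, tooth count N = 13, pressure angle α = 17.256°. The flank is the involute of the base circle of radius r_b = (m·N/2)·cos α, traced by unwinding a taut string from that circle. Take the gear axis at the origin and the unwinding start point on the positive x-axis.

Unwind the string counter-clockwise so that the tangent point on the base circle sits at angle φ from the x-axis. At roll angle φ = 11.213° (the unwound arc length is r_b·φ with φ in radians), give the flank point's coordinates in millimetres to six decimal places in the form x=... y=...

x=11.821732 y=0.028876

pitch radius r_p = m·N/2 = 1.869·13/2 = 12.148500
base radius r_b = r_p·cos α = 12.148500·cos 17.256° = 11.601682
roll angle φ = 11.213° = 0.19570377 rad
x = r_b·(cos φ + φ·sin φ) = 11.601682·(0.98091106 + 0.19570377·0.19445692) = 11.821732
y = r_b·(sin φ − φ·cos φ) = 11.601682·(0.19445692 − 0.19570377·0.98091106) = 0.028876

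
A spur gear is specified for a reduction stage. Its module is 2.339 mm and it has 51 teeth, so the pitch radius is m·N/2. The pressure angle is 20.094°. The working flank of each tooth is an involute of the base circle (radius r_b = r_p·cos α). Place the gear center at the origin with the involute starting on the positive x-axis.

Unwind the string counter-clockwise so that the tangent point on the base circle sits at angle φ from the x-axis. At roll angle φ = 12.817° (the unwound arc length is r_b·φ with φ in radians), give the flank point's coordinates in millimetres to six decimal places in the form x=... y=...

x=57.397971 y=0.207966

pitch radius r_p = m·N/2 = 2.339·51/2 = 59.644500
base radius r_b = r_p·cos α = 59.644500·cos 20.094° = 56.013953
roll angle φ = 12.817° = 0.22369885 rad
x = r_b·(cos φ + φ·sin φ) = 56.013953·(0.97508358 + 0.22369885·0.22183782) = 57.397971
y = r_b·(sin φ − φ·cos φ) = 56.013953·(0.22183782 − 0.22369885·0.97508358) = 0.207966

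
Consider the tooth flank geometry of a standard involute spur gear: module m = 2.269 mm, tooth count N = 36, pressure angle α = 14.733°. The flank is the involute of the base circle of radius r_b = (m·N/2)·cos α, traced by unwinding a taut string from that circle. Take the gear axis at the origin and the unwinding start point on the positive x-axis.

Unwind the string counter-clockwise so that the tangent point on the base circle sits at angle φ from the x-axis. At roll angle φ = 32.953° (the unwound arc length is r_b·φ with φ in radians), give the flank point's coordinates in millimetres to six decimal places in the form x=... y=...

pitch radius r_p = m·N/2 = 2.269·36/2 = 40.842000
base radius r_b = r_p·cos α = 40.842000·cos 14.733° = 39.499174
roll angle φ = 32.953° = 0.57513835 rad
x = r_b·(cos φ + φ·sin φ) = 39.499174·(0.83911706 + 0.57513835·0.54395089) = 45.501629
y = r_b·(sin φ − φ·cos φ) = 39.499174·(0.54395089 − 0.57513835·0.83911706) = 2.422978

x=45.501629 y=2.422978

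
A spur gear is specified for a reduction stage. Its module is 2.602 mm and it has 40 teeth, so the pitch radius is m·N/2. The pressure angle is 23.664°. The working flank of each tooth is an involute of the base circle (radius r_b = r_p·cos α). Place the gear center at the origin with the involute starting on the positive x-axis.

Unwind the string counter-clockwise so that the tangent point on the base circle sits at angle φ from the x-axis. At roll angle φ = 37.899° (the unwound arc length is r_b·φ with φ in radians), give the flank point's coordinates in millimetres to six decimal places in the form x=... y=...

x=56.978385 y=4.400119

pitch radius r_p = m·N/2 = 2.602·40/2 = 52.040000
base radius r_b = r_p·cos α = 52.040000·cos 23.664° = 47.664215
roll angle φ = 37.899° = 0.66146233 rad
x = r_b·(cos φ + φ·sin φ) = 47.664215·(0.78909481 + 0.66146233·0.61427143) = 56.978385
y = r_b·(sin φ − φ·cos φ) = 47.664215·(0.61427143 − 0.66146233·0.78909481) = 4.400119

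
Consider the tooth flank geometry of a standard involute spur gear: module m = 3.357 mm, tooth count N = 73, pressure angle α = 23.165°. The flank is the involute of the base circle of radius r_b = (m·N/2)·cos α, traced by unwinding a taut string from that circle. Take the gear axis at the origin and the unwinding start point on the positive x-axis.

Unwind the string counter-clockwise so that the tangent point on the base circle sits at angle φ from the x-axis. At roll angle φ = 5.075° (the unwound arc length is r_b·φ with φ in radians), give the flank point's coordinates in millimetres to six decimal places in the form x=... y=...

pitch radius r_p = m·N/2 = 3.357·73/2 = 122.530500
base radius r_b = r_p·cos α = 122.530500·cos 23.165° = 112.651578
roll angle φ = 5.075° = 0.08857546 rad
x = r_b·(cos φ + φ·sin φ) = 112.651578·(0.99607976 + 0.08857546·0.08845968) = 113.092622
y = r_b·(sin φ − φ·cos φ) = 112.651578·(0.08845968 − 0.08857546·0.99607976) = 0.026074

x=113.092622 y=0.026074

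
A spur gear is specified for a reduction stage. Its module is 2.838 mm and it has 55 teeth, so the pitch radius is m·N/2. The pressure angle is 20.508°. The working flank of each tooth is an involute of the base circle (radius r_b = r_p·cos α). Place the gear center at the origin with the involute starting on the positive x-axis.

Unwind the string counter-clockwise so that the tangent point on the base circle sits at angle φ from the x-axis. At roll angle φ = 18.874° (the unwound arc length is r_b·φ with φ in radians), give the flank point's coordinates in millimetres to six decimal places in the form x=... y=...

pitch radius r_p = m·N/2 = 2.838·55/2 = 78.045000
base radius r_b = r_p·cos α = 78.045000·cos 20.508° = 73.098764
roll angle φ = 18.874° = 0.32941344 rad
x = r_b·(cos φ + φ·sin φ) = 73.098764·(0.94623225 + 0.32941344·0.32348806) = 76.957909
y = r_b·(sin φ − φ·cos φ) = 73.098764·(0.32348806 − 0.32941344·0.94623225) = 0.861574

x=76.957909 y=0.861574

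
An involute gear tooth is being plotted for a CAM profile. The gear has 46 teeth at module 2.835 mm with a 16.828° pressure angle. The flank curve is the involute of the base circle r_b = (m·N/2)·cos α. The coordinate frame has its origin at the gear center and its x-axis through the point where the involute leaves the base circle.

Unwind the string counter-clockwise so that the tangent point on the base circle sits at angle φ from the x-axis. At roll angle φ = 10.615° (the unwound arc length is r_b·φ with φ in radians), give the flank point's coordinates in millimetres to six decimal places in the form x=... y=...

x=63.474747 y=0.131842

pitch radius r_p = m·N/2 = 2.835·46/2 = 65.205000
base radius r_b = r_p·cos α = 65.205000·cos 16.828° = 62.412800
roll angle φ = 10.615° = 0.18526670 rad
x = r_b·(cos φ + φ·sin φ) = 62.412800·(0.98288716 + 0.18526670·0.18420868) = 63.474747
y = r_b·(sin φ − φ·cos φ) = 62.412800·(0.18420868 − 0.18526670·0.98288716) = 0.131842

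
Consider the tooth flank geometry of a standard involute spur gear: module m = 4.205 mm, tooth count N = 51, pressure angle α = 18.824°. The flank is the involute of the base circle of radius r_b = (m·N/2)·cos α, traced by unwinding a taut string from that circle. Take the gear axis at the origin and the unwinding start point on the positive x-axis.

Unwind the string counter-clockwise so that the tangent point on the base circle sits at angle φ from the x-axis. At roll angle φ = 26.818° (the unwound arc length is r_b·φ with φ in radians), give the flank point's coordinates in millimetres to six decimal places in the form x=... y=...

x=112.008398 y=3.393741

pitch radius r_p = m·N/2 = 4.205·51/2 = 107.227500
base radius r_b = r_p·cos α = 107.227500·cos 18.824° = 101.492350
roll angle φ = 26.818° = 0.46806240 rad
x = r_b·(cos φ + φ·sin φ) = 101.492350·(0.89244413 + 0.46806240·0.45115793) = 112.008398
y = r_b·(sin φ − φ·cos φ) = 101.492350·(0.45115793 − 0.46806240·0.89244413) = 3.393741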